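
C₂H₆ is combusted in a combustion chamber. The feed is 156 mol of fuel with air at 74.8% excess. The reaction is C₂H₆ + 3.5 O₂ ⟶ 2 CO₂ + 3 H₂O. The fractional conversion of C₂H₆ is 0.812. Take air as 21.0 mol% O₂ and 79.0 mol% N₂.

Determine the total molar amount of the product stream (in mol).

4760 mol

Stoichiometric O₂ = 3.5 × 156 = 546 mol; O₂ fed = 546 × 1.748 = 954.4 mol.
N₂ fed = 954.4 × 79/21 = 3590 mol.
Fuel reacted = 0.812 × 156 → ξ = 126.7 mol.
Outlet (n = n₀ + ν ξ):
  C₂H₆: 156 − 1(126.7) = 29.33
  O₂: 954.4 − 3.5(126.7) = 511.1
  N₂: 3590 (inert)
  CO₂: 0 + 2(126.7) = 253.3
  H₂O: 0 + 3(126.7) = 380
Total out = 29.33 + 511.1 + 3590 + 253.3 + 380 = 4764 mol.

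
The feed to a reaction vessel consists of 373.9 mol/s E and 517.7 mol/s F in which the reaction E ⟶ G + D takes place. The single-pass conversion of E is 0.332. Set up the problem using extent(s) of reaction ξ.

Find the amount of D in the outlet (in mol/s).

E reacted = 0.332 × 373.9 = 124.1 mol/s; ν_E = −1, so ξ = 124.1/1 = 124.1 mol/s.
Outlet amounts (n = n₀ + ν ξ):
  E: 373.9 − 1(124.1) = 249.8
  G: 0 + 1(124.1) = 124.1
  D: 0 + 1(124.1) = 124.1
  F: 517.7 (inert)

124 mol/s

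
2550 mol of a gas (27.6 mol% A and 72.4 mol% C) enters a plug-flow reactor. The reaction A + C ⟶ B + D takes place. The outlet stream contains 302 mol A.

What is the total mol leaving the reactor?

2550 mol

For A: n = n₀ − 1ξ → 302 = 703.8 − 1ξ, giving ξ = 401.8 mol.
Outlet amounts (n = n₀ + ν ξ):
  A: 703.8 − 1(401.8) = 302
  C: 1846 − 1(401.8) = 1444
  B: 0 + 1(401.8) = 401.8
  D: 0 + 1(401.8) = 401.8
Total out = 302 + 1444 + 401.8 + 401.8 = 2550 mol.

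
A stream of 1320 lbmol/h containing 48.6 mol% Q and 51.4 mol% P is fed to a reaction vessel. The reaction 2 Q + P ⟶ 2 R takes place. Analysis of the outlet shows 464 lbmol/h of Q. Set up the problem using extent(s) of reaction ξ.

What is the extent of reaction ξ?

ξ = 88.8 lbmol/h

For Q: n = n₀ − 2ξ → 464 = 641.5 − 2ξ, giving ξ = 88.76 lbmol/h.
Outlet amounts (n = n₀ + ν ξ):
  Q: 641.5 − 2(88.76) = 464
  P: 678.5 − 1(88.76) = 589.7
  R: 0 + 2(88.76) = 177.5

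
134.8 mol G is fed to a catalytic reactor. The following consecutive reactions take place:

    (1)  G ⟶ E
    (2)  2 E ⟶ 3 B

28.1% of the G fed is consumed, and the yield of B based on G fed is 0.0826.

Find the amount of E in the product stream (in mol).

30.5 mol

Conversion of G: G consumed = 1ξ₁ = 0.281 × 134.8 → ξ₁ = 37.88 mol.
Yield of B: 3ξ₂ / 134.8 = 0.0826 → ξ₂ = 3.711 mol.
Outlet amounts (n = n₀ + Σ ν·ξ):
  G: 134.8 − 1(37.88) = 96.92
  E: 0 + 1(37.88) − 2(3.711) = 30.46
  B: 0 + 3(3.711) = 11.13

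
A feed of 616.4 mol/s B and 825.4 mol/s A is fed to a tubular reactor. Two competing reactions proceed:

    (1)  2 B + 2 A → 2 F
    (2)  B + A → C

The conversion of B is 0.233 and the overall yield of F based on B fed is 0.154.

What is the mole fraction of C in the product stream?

0.0375

Yield of F: 2ξ₁ / 616.4 = 0.154 → ξ₁ = 47.46 mol/s.
Conversion of B: 2ξ₁ + 1ξ₂ = 0.233 × 616.4 = 143.6 → ξ₂ = 48.7 mol/s.
Outlet amounts (n = n₀ + Σ ν·ξ):
  B: 616.4 − 2(47.46) − 1(48.7) = 472.8
  A: 825.4 − 2(47.46) − 1(48.7) = 681.8
  F: 0 + 2(47.46) = 94.93
  C: 0 + 1(48.7) = 48.7
Total out = 1298 mol/s; y_C = 48.7 / 1298 = 0.03751.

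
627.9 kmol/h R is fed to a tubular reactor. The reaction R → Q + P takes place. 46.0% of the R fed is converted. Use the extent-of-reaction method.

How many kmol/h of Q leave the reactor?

289 kmol/h

R reacted = 0.46 × 627.9 = 288.8 kmol/h; ν_R = −1, so ξ = 288.8/1 = 288.8 kmol/h.
Outlet amounts (n = n₀ + ν ξ):
  R: 627.9 − 1(288.8) = 339.1
  Q: 0 + 1(288.8) = 288.8
  P: 0 + 1(288.8) = 288.8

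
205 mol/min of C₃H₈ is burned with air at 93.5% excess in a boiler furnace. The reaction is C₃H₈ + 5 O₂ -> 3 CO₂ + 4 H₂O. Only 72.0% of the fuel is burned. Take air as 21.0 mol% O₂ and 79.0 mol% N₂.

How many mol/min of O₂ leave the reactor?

1250 mol/min

Stoichiometric O₂ = 5 × 205 = 1025 mol/min; O₂ fed = 1025 × 1.935 = 1983 mol/min.
N₂ fed = 1983 × 79/21 = 7461 mol/min.
Fuel reacted = 0.72 × 205 → ξ = 147.6 mol/min.
Outlet (n = n₀ + ν ξ):
  C₃H₈: 205 − 1(147.6) = 57.4
  O₂: 1983 − 5(147.6) = 1245
  N₂: 7461 (inert)
  CO₂: 0 + 3(147.6) = 442.8
  H₂O: 0 + 4(147.6) = 590.4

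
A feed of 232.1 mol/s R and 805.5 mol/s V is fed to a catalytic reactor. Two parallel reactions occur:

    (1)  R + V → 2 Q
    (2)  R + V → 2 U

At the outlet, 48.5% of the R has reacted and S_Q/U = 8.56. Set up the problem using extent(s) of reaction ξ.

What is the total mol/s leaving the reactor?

1040 mol/s

Conversion of R: R consumed = 0.485 × 232.1 = 112.6 mol/s = 1ξ₁ + 1ξ₂.
Selectivity: 2ξ₁ / (2ξ₂) = 8.56 → ξ₁ = 8.56 ξ₂.
Substitute: (1·8.56 + 1) ξ₂ = 112.6 → ξ₂ = 11.77 mol/s, ξ₁ = 100.8 mol/s.
Outlet amounts (n = n₀ + Σ ν·ξ):
  R: 232.1 − 1(100.8) − 1(11.77) = 119.5
  V: 805.5 − 1(100.8) − 1(11.77) = 692.9
  Q: 0 + 2(100.8) = 201.6
  U: 0 + 2(11.77) = 23.55
Total out = 119.5 + 692.9 + 201.6 + 23.55 = 1038 mol/s.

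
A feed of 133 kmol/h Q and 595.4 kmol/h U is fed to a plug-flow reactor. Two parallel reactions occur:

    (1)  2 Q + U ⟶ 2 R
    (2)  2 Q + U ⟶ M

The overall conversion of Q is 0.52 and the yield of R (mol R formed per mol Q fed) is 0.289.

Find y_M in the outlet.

Yield of R: 2ξ₁ / 133 = 0.289 → ξ₁ = 19.22 kmol/h.
Conversion of Q: 2ξ₁ + 2ξ₂ = 0.52 × 133 = 69.16 → ξ₂ = 15.36 kmol/h.
Outlet amounts (n = n₀ + Σ ν·ξ):
  Q: 133 − 2(19.22) − 2(15.36) = 63.84
  U: 595.4 − 1(19.22) − 1(15.36) = 560.8
  R: 0 + 2(19.22) = 38.44
  M: 0 + 1(15.36) = 15.36
Total out = 678.5 kmol/h; y_M = 15.36 / 678.5 = 0.02264.

0.0226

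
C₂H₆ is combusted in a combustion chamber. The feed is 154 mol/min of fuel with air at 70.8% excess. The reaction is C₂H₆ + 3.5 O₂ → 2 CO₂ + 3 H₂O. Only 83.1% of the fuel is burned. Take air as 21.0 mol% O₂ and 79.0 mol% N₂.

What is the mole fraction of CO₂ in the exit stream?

0.0556

Stoichiometric O₂ = 3.5 × 154 = 539 mol/min; O₂ fed = 539 × 1.708 = 920.6 mol/min.
N₂ fed = 920.6 × 79/21 = 3463 mol/min.
Fuel reacted = 0.831 × 154 → ξ = 128 mol/min.
Outlet (n = n₀ + ν ξ):
  C₂H₆: 154 − 1(128) = 26.03
  O₂: 920.6 − 3.5(128) = 472.7
  N₂: 3463 (inert)
  CO₂: 0 + 2(128) = 255.9
  H₂O: 0 + 3(128) = 383.9
Total out = 4602 mol/min; y_CO₂ = 255.9 / 4602 = 0.05562.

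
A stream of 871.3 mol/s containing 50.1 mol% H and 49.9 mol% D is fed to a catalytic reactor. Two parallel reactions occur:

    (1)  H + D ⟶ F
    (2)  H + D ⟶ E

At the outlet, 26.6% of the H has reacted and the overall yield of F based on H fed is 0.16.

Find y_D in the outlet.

0.422

Yield of F: 1ξ₁ / 436.5 = 0.16 → ξ₁ = 69.84 mol/s.
Conversion of H: 1ξ₁ + 1ξ₂ = 0.266 × 436.5 = 116.1 → ξ₂ = 46.27 mol/s.
Outlet amounts (n = n₀ + Σ ν·ξ):
  H: 436.5 − 1(69.84) − 1(46.27) = 320.4
  D: 434.8 − 1(69.84) − 1(46.27) = 318.7
  F: 0 + 1(69.84) = 69.84
  E: 0 + 1(46.27) = 46.27
Total out = 755.2 mol/s; y_D = 318.7 / 755.2 = 0.422.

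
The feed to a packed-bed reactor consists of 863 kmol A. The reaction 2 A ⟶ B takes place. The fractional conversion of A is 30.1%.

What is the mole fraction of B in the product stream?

A reacted = 0.301 × 863 = 259.8 kmol; ν_A = −2, so ξ = 259.8/2 = 129.9 kmol.
Outlet amounts (n = n₀ + ν ξ):
  A: 863 − 2(129.9) = 603.2
  B: 0 + 1(129.9) = 129.9
Total out = 733.1 kmol; y_B = 129.9 / 733.1 = 0.1772.

0.177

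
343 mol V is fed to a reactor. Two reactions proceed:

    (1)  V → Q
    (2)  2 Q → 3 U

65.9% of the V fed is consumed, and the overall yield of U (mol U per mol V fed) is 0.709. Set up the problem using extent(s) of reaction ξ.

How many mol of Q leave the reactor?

Conversion of V: V consumed = 1ξ₁ = 0.659 × 343 → ξ₁ = 226 mol.
Yield of U: 3ξ₂ / 343 = 0.709 → ξ₂ = 81.06 mol.
Outlet amounts (n = n₀ + Σ ν·ξ):
  V: 343 − 1(226) = 117
  Q: 0 + 1(226) − 2(81.06) = 63.91
  U: 0 + 3(81.06) = 243.2

63.9 mol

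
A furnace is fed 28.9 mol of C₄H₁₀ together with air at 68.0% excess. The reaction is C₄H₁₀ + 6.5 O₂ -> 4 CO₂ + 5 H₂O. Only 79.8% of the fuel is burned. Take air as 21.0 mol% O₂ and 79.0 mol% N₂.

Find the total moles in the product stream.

Stoichiometric O₂ = 6.5 × 28.9 = 187.8 mol; O₂ fed = 187.8 × 1.680 = 315.6 mol.
N₂ fed = 315.6 × 79/21 = 1187 mol.
Fuel reacted = 0.798 × 28.9 → ξ = 23.06 mol.
Outlet (n = n₀ + ν ξ):
  C₄H₁₀: 28.9 − 1(23.06) = 5.838
  O₂: 315.6 − 6.5(23.06) = 165.7
  N₂: 1187 (inert)
  CO₂: 0 + 4(23.06) = 92.25
  H₂O: 0 + 5(23.06) = 115.3
Total out = 5.838 + 165.7 + 1187 + 92.25 + 115.3 = 1566 mol.

1570 mol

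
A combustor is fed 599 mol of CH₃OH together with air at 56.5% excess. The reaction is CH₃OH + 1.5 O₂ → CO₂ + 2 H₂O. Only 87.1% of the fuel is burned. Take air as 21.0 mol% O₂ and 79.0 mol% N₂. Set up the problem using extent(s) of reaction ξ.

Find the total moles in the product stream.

Stoichiometric O₂ = 1.5 × 599 = 898.5 mol; O₂ fed = 898.5 × 1.565 = 1406 mol.
N₂ fed = 1406 × 79/21 = 5290 mol.
Fuel reacted = 0.871 × 599 → ξ = 521.7 mol.
Outlet (n = n₀ + ν ξ):
  CH₃OH: 599 − 1(521.7) = 77.27
  O₂: 1406 − 1.5(521.7) = 623.6
  N₂: 5290 (inert)
  CO₂: 0 + 1(521.7) = 521.7
  H₂O: 0 + 2(521.7) = 1043
Total out = 77.27 + 623.6 + 5290 + 521.7 + 1043 = 7556 mol.

7560 mol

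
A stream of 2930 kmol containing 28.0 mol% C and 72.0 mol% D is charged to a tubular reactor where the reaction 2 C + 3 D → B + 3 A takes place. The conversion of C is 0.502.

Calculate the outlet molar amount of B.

206 kmol

C reacted = 0.502 × 820.4 = 411.8 kmol; ν_C = −2, so ξ = 411.8/2 = 205.9 kmol.
Outlet amounts (n = n₀ + ν ξ):
  C: 820.4 − 2(205.9) = 408.6
  D: 2110 − 3(205.9) = 1492
  B: 0 + 1(205.9) = 205.9
  A: 0 + 3(205.9) = 617.8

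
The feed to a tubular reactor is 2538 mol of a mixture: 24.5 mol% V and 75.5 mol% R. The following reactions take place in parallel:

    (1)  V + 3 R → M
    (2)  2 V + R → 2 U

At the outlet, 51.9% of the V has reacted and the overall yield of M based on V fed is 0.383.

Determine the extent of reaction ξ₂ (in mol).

ξ₂ = 42.3 mol

Yield of M: 1ξ₁ / 621.8 = 0.383 → ξ₁ = 238.2 mol.
Conversion of V: 1ξ₁ + 2ξ₂ = 0.519 × 621.8 = 322.7 → ξ₂ = 42.28 mol.
Outlet amounts (n = n₀ + Σ ν·ξ):
  V: 621.8 − 1(238.2) − 2(42.28) = 299.1
  R: 1916 − 3(238.2) − 1(42.28) = 1159
  M: 0 + 1(238.2) = 238.2
  U: 0 + 2(42.28) = 84.57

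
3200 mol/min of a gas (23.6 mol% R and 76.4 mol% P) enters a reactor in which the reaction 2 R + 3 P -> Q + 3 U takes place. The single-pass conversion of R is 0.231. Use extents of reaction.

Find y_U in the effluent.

R reacted = 0.231 × 755.2 = 174.5 mol/min; ν_R = −2, so ξ = 174.5/2 = 87.23 mol/min.
Outlet amounts (n = n₀ + ν ξ):
  R: 755.2 − 2(87.23) = 580.7
  P: 2445 − 3(87.23) = 2183
  Q: 0 + 1(87.23) = 87.23
  U: 0 + 3(87.23) = 261.7
Total out = 3113 mol/min; y_U = 261.7 / 3113 = 0.08407.

0.0841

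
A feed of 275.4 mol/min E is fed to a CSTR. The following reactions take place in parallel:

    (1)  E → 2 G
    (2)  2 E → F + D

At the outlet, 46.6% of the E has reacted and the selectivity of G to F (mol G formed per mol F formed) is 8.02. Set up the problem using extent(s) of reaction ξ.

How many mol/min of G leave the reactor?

171 mol/min

Conversion of E: E consumed = 0.466 × 275.4 = 128.3 mol/min = 1ξ₁ + 2ξ₂.
Selectivity: 2ξ₁ / (1ξ₂) = 8.02 → ξ₁ = 4.01 ξ₂.
Substitute: (1·4.01 + 2) ξ₂ = 128.3 → ξ₂ = 21.35 mol/min, ξ₁ = 85.63 mol/min.
Outlet amounts (n = n₀ + Σ ν·ξ):
  E: 275.4 − 1(85.63) − 2(21.35) = 147.1
  G: 0 + 2(85.63) = 171.3
  F: 0 + 1(21.35) = 21.35
  D: 0 + 1(21.35) = 21.35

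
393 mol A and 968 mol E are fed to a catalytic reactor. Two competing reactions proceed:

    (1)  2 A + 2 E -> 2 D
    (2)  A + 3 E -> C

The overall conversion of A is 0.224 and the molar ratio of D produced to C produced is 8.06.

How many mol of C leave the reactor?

9.72 mol

Conversion of A: A consumed = 0.224 × 393 = 88.03 mol = 2ξ₁ + 1ξ₂.
Selectivity: 2ξ₁ / (1ξ₂) = 8.06 → ξ₁ = 4.03 ξ₂.
Substitute: (2·4.03 + 1) ξ₂ = 88.03 → ξ₂ = 9.717 mol, ξ₁ = 39.16 mol.
Outlet amounts (n = n₀ + Σ ν·ξ):
  A: 393 − 2(39.16) − 1(9.717) = 305
  E: 968 − 2(39.16) − 3(9.717) = 860.5
  D: 0 + 2(39.16) = 78.32
  C: 0 + 1(9.717) = 9.717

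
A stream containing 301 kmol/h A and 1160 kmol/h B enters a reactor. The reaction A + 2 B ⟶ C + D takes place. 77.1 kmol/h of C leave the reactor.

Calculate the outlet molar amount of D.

77.1 kmol/h

For C: n = n₀ + 1ξ → 77.1 = 0 + 1ξ, giving ξ = 77.1 kmol/h.
Outlet amounts (n = n₀ + ν ξ):
  A: 301 − 1(77.1) = 223.9
  B: 1160 − 2(77.1) = 1006
  C: 0 + 1(77.1) = 77.1
  D: 0 + 1(77.1) = 77.1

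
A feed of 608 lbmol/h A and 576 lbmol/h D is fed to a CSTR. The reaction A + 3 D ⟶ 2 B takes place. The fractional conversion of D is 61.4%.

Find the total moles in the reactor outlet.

D reacted = 0.614 × 576 = 353.7 lbmol/h; ν_D = −3, so ξ = 353.7/3 = 117.9 lbmol/h.
Outlet amounts (n = n₀ + ν ξ):
  A: 608 − 1(117.9) = 490.1
  D: 576 − 3(117.9) = 222.3
  B: 0 + 2(117.9) = 235.8
Total out = 490.1 + 222.3 + 235.8 = 948.2 lbmol/h.

948 lbmol/h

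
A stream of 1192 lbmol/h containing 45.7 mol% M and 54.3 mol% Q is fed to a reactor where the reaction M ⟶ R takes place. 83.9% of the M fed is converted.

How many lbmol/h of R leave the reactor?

457 lbmol/h

M reacted = 0.839 × 544.7 = 457 lbmol/h; ν_M = −1, so ξ = 457/1 = 457 lbmol/h.
Outlet amounts (n = n₀ + ν ξ):
  M: 544.7 − 1(457) = 87.7
  R: 0 + 1(457) = 457
  Q: 647.3 (inert)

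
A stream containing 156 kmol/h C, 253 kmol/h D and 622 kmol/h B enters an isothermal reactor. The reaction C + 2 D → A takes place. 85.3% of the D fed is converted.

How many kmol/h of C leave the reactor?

D reacted = 0.853 × 253 = 215.8 kmol/h; ν_D = −2, so ξ = 215.8/2 = 107.9 kmol/h.
Outlet amounts (n = n₀ + ν ξ):
  C: 156 − 1(107.9) = 48.1
  D: 253 − 2(107.9) = 37.19
  A: 0 + 1(107.9) = 107.9
  B: 622 (inert)

48.1 kmol/h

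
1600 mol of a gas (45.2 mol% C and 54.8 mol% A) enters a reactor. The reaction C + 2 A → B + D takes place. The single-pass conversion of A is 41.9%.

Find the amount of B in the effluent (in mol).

184 mol

A reacted = 0.419 × 876.8 = 367.4 mol; ν_A = −2, so ξ = 367.4/2 = 183.7 mol.
Outlet amounts (n = n₀ + ν ξ):
  C: 723.2 − 1(183.7) = 539.5
  A: 876.8 − 2(183.7) = 509.4
  B: 0 + 1(183.7) = 183.7
  D: 0 + 1(183.7) = 183.7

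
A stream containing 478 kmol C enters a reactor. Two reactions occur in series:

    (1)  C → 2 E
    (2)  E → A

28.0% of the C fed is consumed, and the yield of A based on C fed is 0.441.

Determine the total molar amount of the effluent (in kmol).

612 kmol

Conversion of C: C consumed = 1ξ₁ = 0.28 × 478 → ξ₁ = 133.8 kmol.
Yield of A: 1ξ₂ / 478 = 0.441 → ξ₂ = 210.8 kmol.
Outlet amounts (n = n₀ + Σ ν·ξ):
  C: 478 − 1(133.8) = 344.2
  E: 0 + 2(133.8) − 1(210.8) = 56.88
  A: 0 + 1(210.8) = 210.8
Total out = 344.2 + 56.88 + 210.8 = 611.8 kmol.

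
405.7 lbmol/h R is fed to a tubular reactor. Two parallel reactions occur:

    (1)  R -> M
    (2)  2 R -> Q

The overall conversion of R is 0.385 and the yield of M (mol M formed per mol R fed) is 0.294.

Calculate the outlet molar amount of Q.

Yield of M: 1ξ₁ / 405.7 = 0.294 → ξ₁ = 119.3 lbmol/h.
Conversion of R: 1ξ₁ + 2ξ₂ = 0.385 × 405.7 = 156.2 → ξ₂ = 18.46 lbmol/h.
Outlet amounts (n = n₀ + Σ ν·ξ):
  R: 405.7 − 1(119.3) − 2(18.46) = 249.5
  M: 0 + 1(119.3) = 119.3
  Q: 0 + 1(18.46) = 18.46

18.5 lbmol/h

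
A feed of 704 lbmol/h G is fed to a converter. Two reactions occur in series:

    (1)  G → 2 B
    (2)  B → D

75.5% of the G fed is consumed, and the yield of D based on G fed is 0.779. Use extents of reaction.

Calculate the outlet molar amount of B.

Conversion of G: G consumed = 1ξ₁ = 0.755 × 704 → ξ₁ = 531.5 lbmol/h.
Yield of D: 1ξ₂ / 704 = 0.779 → ξ₂ = 548.4 lbmol/h.
Outlet amounts (n = n₀ + Σ ν·ξ):
  G: 704 − 1(531.5) = 172.5
  B: 0 + 2(531.5) − 1(548.4) = 514.6
  D: 0 + 1(548.4) = 548.4

515 lbmol/h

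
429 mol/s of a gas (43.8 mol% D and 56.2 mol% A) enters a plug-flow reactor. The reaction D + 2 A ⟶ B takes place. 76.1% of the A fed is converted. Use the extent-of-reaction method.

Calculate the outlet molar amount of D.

A reacted = 0.761 × 241.1 = 183.5 mol/s; ν_A = −2, so ξ = 183.5/2 = 91.74 mol/s.
Outlet amounts (n = n₀ + ν ξ):
  D: 187.9 − 1(91.74) = 96.16
  A: 241.1 − 2(91.74) = 57.62
  B: 0 + 1(91.74) = 91.74

96.2 mol/s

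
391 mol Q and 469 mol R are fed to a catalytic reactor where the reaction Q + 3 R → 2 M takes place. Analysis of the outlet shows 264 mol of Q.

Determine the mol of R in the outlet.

For Q: n = n₀ − 1ξ → 264 = 391 − 1ξ, giving ξ = 127 mol.
Outlet amounts (n = n₀ + ν ξ):
  Q: 391 − 1(127) = 264
  R: 469 − 3(127) = 88
  M: 0 + 2(127) = 254

88 mol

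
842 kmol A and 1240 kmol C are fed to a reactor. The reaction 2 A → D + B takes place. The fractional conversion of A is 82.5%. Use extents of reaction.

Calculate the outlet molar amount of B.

A reacted = 0.825 × 842 = 694.6 kmol; ν_A = −2, so ξ = 694.6/2 = 347.3 kmol.
Outlet amounts (n = n₀ + ν ξ):
  A: 842 − 2(347.3) = 147.4
  D: 0 + 1(347.3) = 347.3
  B: 0 + 1(347.3) = 347.3
  C: 1240 (inert)

347 kmol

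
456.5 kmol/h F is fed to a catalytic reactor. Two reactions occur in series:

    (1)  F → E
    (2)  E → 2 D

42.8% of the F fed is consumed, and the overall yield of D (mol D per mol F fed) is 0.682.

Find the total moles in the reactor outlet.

612 kmol/h

Conversion of F: F consumed = 1ξ₁ = 0.428 × 456.5 → ξ₁ = 195.4 kmol/h.
Yield of D: 2ξ₂ / 456.5 = 0.682 → ξ₂ = 155.7 kmol/h.
Outlet amounts (n = n₀ + Σ ν·ξ):
  F: 456.5 − 1(195.4) = 261.1
  E: 0 + 1(195.4) − 1(155.7) = 39.72
  D: 0 + 2(155.7) = 311.3
Total out = 261.1 + 39.72 + 311.3 = 612.2 kmol/h.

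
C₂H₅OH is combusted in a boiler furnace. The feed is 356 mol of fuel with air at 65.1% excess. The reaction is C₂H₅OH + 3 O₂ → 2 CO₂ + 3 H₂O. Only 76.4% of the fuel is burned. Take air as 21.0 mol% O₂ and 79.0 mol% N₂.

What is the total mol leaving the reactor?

Stoichiometric O₂ = 3 × 356 = 1068 mol; O₂ fed = 1068 × 1.651 = 1763 mol.
N₂ fed = 1763 × 79/21 = 6633 mol.
Fuel reacted = 0.764 × 356 → ξ = 272 mol.
Outlet (n = n₀ + ν ξ):
  C₂H₅OH: 356 − 1(272) = 84.02
  O₂: 1763 − 3(272) = 947.3
  N₂: 6633 (inert)
  CO₂: 0 + 2(272) = 544
  H₂O: 0 + 3(272) = 816
Total out = 84.02 + 947.3 + 6633 + 544 + 816 = 9024 mol.

9020 mol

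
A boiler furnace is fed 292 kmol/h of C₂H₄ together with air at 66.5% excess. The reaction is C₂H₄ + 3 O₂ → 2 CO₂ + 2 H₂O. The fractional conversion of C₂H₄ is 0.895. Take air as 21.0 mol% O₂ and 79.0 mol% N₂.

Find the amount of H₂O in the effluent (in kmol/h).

523 kmol/h

Stoichiometric O₂ = 3 × 292 = 876 kmol/h; O₂ fed = 876 × 1.665 = 1459 kmol/h.
N₂ fed = 1459 × 79/21 = 5487 kmol/h.
Fuel reacted = 0.895 × 292 → ξ = 261.3 kmol/h.
Outlet (n = n₀ + ν ξ):
  C₂H₄: 292 − 1(261.3) = 30.66
  O₂: 1459 − 3(261.3) = 674.5
  N₂: 5487 (inert)
  CO₂: 0 + 2(261.3) = 522.7
  H₂O: 0 + 2(261.3) = 522.7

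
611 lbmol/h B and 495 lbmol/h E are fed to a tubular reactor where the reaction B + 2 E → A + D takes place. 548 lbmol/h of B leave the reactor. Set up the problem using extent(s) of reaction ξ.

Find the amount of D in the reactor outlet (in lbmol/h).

For B: n = n₀ − 1ξ → 548 = 611 − 1ξ, giving ξ = 63 lbmol/h.
Outlet amounts (n = n₀ + ν ξ):
  B: 611 − 1(63) = 548
  E: 495 − 2(63) = 369
  A: 0 + 1(63) = 63
  D: 0 + 1(63) = 63

63 lbmol/h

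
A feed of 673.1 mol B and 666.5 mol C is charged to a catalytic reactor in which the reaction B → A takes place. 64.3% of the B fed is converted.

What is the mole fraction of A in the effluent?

0.323

B reacted = 0.643 × 673.1 = 432.8 mol; ν_B = −1, so ξ = 432.8/1 = 432.8 mol.
Outlet amounts (n = n₀ + ν ξ):
  B: 673.1 − 1(432.8) = 240.3
  A: 0 + 1(432.8) = 432.8
  C: 666.5 (inert)
Total out = 1340 mol; y_A = 432.8 / 1340 = 0.3231.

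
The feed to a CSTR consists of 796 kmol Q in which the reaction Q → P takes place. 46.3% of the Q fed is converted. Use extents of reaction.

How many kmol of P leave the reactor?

Q reacted = 0.463 × 796 = 368.5 kmol; ν_Q = −1, so ξ = 368.5/1 = 368.5 kmol.
Outlet amounts (n = n₀ + ν ξ):
  Q: 796 − 1(368.5) = 427.5
  P: 0 + 1(368.5) = 368.5

369 kmol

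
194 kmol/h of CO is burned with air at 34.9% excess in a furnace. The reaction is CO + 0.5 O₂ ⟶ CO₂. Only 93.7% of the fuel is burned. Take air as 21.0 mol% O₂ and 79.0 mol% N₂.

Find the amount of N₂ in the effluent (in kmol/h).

Stoichiometric O₂ = 0.5 × 194 = 97 kmol/h; O₂ fed = 97 × 1.349 = 130.9 kmol/h.
N₂ fed = 130.9 × 79/21 = 492.3 kmol/h.
Fuel reacted = 0.937 × 194 → ξ = 181.8 kmol/h.
Outlet (n = n₀ + ν ξ):
  CO: 194 − 1(181.8) = 12.22
  O₂: 130.9 − 0.5(181.8) = 39.96
  N₂: 492.3 (inert)
  CO₂: 0 + 1(181.8) = 181.8

492 kmol/h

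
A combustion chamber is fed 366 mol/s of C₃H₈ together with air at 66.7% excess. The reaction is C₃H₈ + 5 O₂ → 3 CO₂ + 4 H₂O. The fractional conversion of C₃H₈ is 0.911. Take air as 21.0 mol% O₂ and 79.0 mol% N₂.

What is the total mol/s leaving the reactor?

15200 mol/s

Stoichiometric O₂ = 5 × 366 = 1830 mol/s; O₂ fed = 1830 × 1.667 = 3051 mol/s.
N₂ fed = 3051 × 79/21 = 11480 mol/s.
Fuel reacted = 0.911 × 366 → ξ = 333.4 mol/s.
Outlet (n = n₀ + ν ξ):
  C₃H₈: 366 − 1(333.4) = 32.57
  O₂: 3051 − 5(333.4) = 1383
  N₂: 11480 (inert)
  CO₂: 0 + 3(333.4) = 1000
  H₂O: 0 + 4(333.4) = 1334
Total out = 32.57 + 1383 + 11480 + 1000 + 1334 = 15230 mol/s.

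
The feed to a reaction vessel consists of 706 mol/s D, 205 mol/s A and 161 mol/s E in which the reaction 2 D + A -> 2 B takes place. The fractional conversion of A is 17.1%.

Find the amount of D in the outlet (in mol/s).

636 mol/s

A reacted = 0.171 × 205 = 35.05 mol/s; ν_A = −1, so ξ = 35.05/1 = 35.05 mol/s.
Outlet amounts (n = n₀ + ν ξ):
  D: 706 − 2(35.05) = 635.9
  A: 205 − 1(35.05) = 169.9
  B: 0 + 2(35.05) = 70.11
  E: 161 (inert)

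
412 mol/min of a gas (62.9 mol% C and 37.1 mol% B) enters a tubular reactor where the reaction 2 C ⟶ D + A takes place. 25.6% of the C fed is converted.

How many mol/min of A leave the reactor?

C reacted = 0.256 × 259.1 = 66.34 mol/min; ν_C = −2, so ξ = 66.34/2 = 33.17 mol/min.
Outlet amounts (n = n₀ + ν ξ):
  C: 259.1 − 2(33.17) = 192.8
  D: 0 + 1(33.17) = 33.17
  A: 0 + 1(33.17) = 33.17
  B: 152.9 (inert)

33.2 mol/min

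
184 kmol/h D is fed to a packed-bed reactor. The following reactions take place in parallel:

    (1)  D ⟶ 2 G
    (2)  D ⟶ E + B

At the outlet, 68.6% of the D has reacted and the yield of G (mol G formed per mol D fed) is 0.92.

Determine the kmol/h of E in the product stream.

41.6 kmol/h

Yield of G: 2ξ₁ / 184 = 0.92 → ξ₁ = 84.64 kmol/h.
Conversion of D: 1ξ₁ + 1ξ₂ = 0.686 × 184 = 126.2 → ξ₂ = 41.58 kmol/h.
Outlet amounts (n = n₀ + Σ ν·ξ):
  D: 184 − 1(84.64) − 1(41.58) = 57.78
  G: 0 + 2(84.64) = 169.3
  E: 0 + 1(41.58) = 41.58
  B: 0 + 1(41.58) = 41.58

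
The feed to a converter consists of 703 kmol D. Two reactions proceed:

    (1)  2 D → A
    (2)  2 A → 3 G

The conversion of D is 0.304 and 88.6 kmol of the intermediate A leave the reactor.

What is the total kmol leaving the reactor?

605 kmol

Conversion of D: D consumed = 2ξ₁ = 0.304 × 703 → ξ₁ = 106.9 kmol.
A balance: n_A = 0 + 1ξ₁ − 2ξ₂ = 88.6 → ξ₂ = (1·106.9 − 88.6)/2 = 9.128 kmol.
Outlet amounts (n = n₀ + Σ ν·ξ):
  D: 703 − 2(106.9) = 489.3
  A: 0 + 1(106.9) − 2(9.128) = 88.6
  G: 0 + 3(9.128) = 27.38
Total out = 489.3 + 88.6 + 27.38 = 605.3 kmol.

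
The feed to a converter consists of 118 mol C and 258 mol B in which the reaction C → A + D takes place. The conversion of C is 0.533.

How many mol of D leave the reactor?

62.9 mol

C reacted = 0.533 × 118 = 62.89 mol; ν_C = −1, so ξ = 62.89/1 = 62.89 mol.
Outlet amounts (n = n₀ + ν ξ):
  C: 118 − 1(62.89) = 55.11
  A: 0 + 1(62.89) = 62.89
  D: 0 + 1(62.89) = 62.89
  B: 258 (inert)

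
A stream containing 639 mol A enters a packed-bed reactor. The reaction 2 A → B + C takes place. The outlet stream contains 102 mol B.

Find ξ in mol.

For B: n = n₀ + 1ξ → 102 = 0 + 1ξ, giving ξ = 102 mol.
Outlet amounts (n = n₀ + ν ξ):
  A: 639 − 2(102) = 435
  B: 0 + 1(102) = 102
  C: 0 + 1(102) = 102

ξ = 102 mol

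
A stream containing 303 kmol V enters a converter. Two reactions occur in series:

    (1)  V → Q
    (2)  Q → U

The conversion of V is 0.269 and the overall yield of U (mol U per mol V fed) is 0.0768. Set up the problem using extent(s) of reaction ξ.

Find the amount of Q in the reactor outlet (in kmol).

Conversion of V: V consumed = 1ξ₁ = 0.269 × 303 → ξ₁ = 81.51 kmol.
Yield of U: 1ξ₂ / 303 = 0.0768 → ξ₂ = 23.27 kmol.
Outlet amounts (n = n₀ + Σ ν·ξ):
  V: 303 − 1(81.51) = 221.5
  Q: 0 + 1(81.51) − 1(23.27) = 58.24
  U: 0 + 1(23.27) = 23.27

58.2 kmol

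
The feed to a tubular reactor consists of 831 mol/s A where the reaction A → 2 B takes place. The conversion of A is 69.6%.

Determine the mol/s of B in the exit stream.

1160 mol/s

A reacted = 0.696 × 831 = 578.4 mol/s; ν_A = −1, so ξ = 578.4/1 = 578.4 mol/s.
Outlet amounts (n = n₀ + ν ξ):
  A: 831 − 1(578.4) = 252.6
  B: 0 + 2(578.4) = 1157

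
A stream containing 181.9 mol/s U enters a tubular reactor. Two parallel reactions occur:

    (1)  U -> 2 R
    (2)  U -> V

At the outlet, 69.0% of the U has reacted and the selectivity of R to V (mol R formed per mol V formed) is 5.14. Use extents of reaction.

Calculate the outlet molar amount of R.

181 mol/s

Conversion of U: U consumed = 0.69 × 181.9 = 125.5 mol/s = 1ξ₁ + 1ξ₂.
Selectivity: 2ξ₁ / (1ξ₂) = 5.14 → ξ₁ = 2.57 ξ₂.
Substitute: (1·2.57 + 1) ξ₂ = 125.5 → ξ₂ = 35.16 mol/s, ξ₁ = 90.35 mol/s.
Outlet amounts (n = n₀ + Σ ν·ξ):
  U: 181.9 − 1(90.35) − 1(35.16) = 56.39
  R: 0 + 2(90.35) = 180.7
  V: 0 + 1(35.16) = 35.16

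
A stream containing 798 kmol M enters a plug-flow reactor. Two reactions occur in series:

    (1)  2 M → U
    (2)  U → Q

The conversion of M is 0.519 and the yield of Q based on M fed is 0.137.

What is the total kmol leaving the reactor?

591 kmol

Conversion of M: M consumed = 2ξ₁ = 0.519 × 798 → ξ₁ = 207.1 kmol.
Yield of Q: 1ξ₂ / 798 = 0.137 → ξ₂ = 109.3 kmol.
Outlet amounts (n = n₀ + Σ ν·ξ):
  M: 798 − 2(207.1) = 383.8
  U: 0 + 1(207.1) − 1(109.3) = 97.76
  Q: 0 + 1(109.3) = 109.3
Total out = 383.8 + 97.76 + 109.3 = 590.9 kmol.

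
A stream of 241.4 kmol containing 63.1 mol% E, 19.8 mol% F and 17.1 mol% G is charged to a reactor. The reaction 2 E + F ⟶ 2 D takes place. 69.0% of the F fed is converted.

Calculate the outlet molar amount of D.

F reacted = 0.69 × 47.8 = 32.98 kmol; ν_F = −1, so ξ = 32.98/1 = 32.98 kmol.
Outlet amounts (n = n₀ + ν ξ):
  E: 152.3 − 2(32.98) = 86.36
  F: 47.8 − 1(32.98) = 14.82
  D: 0 + 2(32.98) = 65.96
  G: 41.28 (inert)

66 kmol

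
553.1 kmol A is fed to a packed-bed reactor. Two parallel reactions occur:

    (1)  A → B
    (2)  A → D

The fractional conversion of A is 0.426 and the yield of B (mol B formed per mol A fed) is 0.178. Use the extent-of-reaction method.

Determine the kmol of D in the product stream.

Yield of B: 1ξ₁ / 553.1 = 0.178 → ξ₁ = 98.45 kmol.
Conversion of A: 1ξ₁ + 1ξ₂ = 0.426 × 553.1 = 235.6 → ξ₂ = 137.2 kmol.
Outlet amounts (n = n₀ + Σ ν·ξ):
  A: 553.1 − 1(98.45) − 1(137.2) = 317.5
  B: 0 + 1(98.45) = 98.45
  D: 0 + 1(137.2) = 137.2

137 kmol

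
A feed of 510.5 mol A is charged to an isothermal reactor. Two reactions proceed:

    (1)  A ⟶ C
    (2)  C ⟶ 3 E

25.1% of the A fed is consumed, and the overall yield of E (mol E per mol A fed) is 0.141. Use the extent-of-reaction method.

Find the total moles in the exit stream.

Conversion of A: A consumed = 1ξ₁ = 0.251 × 510.5 → ξ₁ = 128.1 mol.
Yield of E: 3ξ₂ / 510.5 = 0.141 → ξ₂ = 23.99 mol.
Outlet amounts (n = n₀ + Σ ν·ξ):
  A: 510.5 − 1(128.1) = 382.4
  C: 0 + 1(128.1) − 1(23.99) = 104.1
  E: 0 + 3(23.99) = 71.98
Total out = 382.4 + 104.1 + 71.98 = 558.5 mol.

558 mol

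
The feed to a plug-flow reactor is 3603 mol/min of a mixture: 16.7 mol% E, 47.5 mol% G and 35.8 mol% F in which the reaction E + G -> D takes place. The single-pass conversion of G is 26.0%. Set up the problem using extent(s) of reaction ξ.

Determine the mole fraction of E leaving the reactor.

0.0496

G reacted = 0.26 × 1711 = 445 mol/min; ν_G = −1, so ξ = 445/1 = 445 mol/min.
Outlet amounts (n = n₀ + ν ξ):
  E: 601.7 − 1(445) = 156.7
  G: 1711 − 1(445) = 1266
  D: 0 + 1(445) = 445
  F: 1290 (inert)
Total out = 3158 mol/min; y_E = 156.7 / 3158 = 0.04963.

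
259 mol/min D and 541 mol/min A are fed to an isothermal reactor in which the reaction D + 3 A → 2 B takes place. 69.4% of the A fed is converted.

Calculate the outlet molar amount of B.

A reacted = 0.694 × 541 = 375.5 mol/min; ν_A = −3, so ξ = 375.5/3 = 125.2 mol/min.
Outlet amounts (n = n₀ + ν ξ):
  D: 259 − 1(125.2) = 133.8
  A: 541 − 3(125.2) = 165.5
  B: 0 + 2(125.2) = 250.3

250 mol/min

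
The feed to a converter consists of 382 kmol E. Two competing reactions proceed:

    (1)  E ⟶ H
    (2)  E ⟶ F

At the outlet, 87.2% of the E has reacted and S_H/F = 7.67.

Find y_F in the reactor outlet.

0.101

Conversion of E: E consumed = 0.872 × 382 = 333.1 kmol = 1ξ₁ + 1ξ₂.
Selectivity: 1ξ₁ / (1ξ₂) = 7.67 → ξ₁ = 7.67 ξ₂.
Substitute: (1·7.67 + 1) ξ₂ = 333.1 → ξ₂ = 38.42 kmol, ξ₁ = 294.7 kmol.
Outlet amounts (n = n₀ + Σ ν·ξ):
  E: 382 − 1(294.7) − 1(38.42) = 48.9
  H: 0 + 1(294.7) = 294.7
  F: 0 + 1(38.42) = 38.42
Total out = 382 kmol; y_F = 38.42 / 382 = 0.1006.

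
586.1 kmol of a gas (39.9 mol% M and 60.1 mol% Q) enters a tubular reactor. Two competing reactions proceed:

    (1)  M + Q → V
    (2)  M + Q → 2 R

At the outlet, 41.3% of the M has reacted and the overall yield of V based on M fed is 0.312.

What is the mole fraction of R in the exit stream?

0.0921

Yield of V: 1ξ₁ / 233.9 = 0.312 → ξ₁ = 72.96 kmol.
Conversion of M: 1ξ₁ + 1ξ₂ = 0.413 × 233.9 = 96.58 → ξ₂ = 23.62 kmol.
Outlet amounts (n = n₀ + Σ ν·ξ):
  M: 233.9 − 1(72.96) − 1(23.62) = 137.3
  Q: 352.2 − 1(72.96) − 1(23.62) = 255.7
  V: 0 + 1(72.96) = 72.96
  R: 0 + 2(23.62) = 47.24
Total out = 513.1 kmol; y_R = 47.24 / 513.1 = 0.09206.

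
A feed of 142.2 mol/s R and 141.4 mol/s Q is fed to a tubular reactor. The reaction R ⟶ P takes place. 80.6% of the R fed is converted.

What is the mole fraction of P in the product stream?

0.404

R reacted = 0.806 × 142.2 = 114.6 mol/s; ν_R = −1, so ξ = 114.6/1 = 114.6 mol/s.
Outlet amounts (n = n₀ + ν ξ):
  R: 142.2 − 1(114.6) = 27.59
  P: 0 + 1(114.6) = 114.6
  Q: 141.4 (inert)
Total out = 283.6 mol/s; y_P = 114.6 / 283.6 = 0.4041.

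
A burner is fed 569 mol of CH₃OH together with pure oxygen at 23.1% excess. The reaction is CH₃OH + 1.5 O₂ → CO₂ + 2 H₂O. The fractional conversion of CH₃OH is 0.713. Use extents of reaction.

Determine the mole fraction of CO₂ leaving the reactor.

Stoichiometric O₂ = 1.5 × 569 = 853.5 mol; O₂ fed = 853.5 × 1.231 = 1051 mol.
Fuel reacted = 0.713 × 569 → ξ = 405.7 mol.
Outlet (n = n₀ + ν ξ):
  CH₃OH: 569 − 1(405.7) = 163.3
  O₂: 1051 − 1.5(405.7) = 442.1
  CO₂: 0 + 1(405.7) = 405.7
  H₂O: 0 + 2(405.7) = 811.4
Total out = 1823 mol; y_CO₂ = 405.7 / 1823 = 0.2226.

0.223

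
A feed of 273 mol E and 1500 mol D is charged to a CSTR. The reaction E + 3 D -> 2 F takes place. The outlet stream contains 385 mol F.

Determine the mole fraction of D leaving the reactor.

0.665

For F: n = n₀ + 2ξ → 385 = 0 + 2ξ, giving ξ = 192.5 mol.
Outlet amounts (n = n₀ + ν ξ):
  E: 273 − 1(192.5) = 80.5
  D: 1500 − 3(192.5) = 922.5
  F: 0 + 2(192.5) = 385
Total out = 1388 mol; y_D = 922.5 / 1388 = 0.6646.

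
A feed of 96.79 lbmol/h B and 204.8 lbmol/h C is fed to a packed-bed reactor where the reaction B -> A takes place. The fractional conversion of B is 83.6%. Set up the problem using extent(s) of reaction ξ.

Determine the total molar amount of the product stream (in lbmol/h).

B reacted = 0.836 × 96.79 = 80.92 lbmol/h; ν_B = −1, so ξ = 80.92/1 = 80.92 lbmol/h.
Outlet amounts (n = n₀ + ν ξ):
  B: 96.79 − 1(80.92) = 15.87
  A: 0 + 1(80.92) = 80.92
  C: 204.8 (inert)
Total out = 15.87 + 80.92 + 204.8 = 301.6 lbmol/h.

302 lbmol/h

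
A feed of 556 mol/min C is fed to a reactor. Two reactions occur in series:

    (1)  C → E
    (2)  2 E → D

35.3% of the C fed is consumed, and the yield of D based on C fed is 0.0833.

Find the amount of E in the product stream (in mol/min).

104 mol/min

Conversion of C: C consumed = 1ξ₁ = 0.353 × 556 → ξ₁ = 196.3 mol/min.
Yield of D: 1ξ₂ / 556 = 0.0833 → ξ₂ = 46.31 mol/min.
Outlet amounts (n = n₀ + Σ ν·ξ):
  C: 556 − 1(196.3) = 359.7
  E: 0 + 1(196.3) − 2(46.31) = 103.6
  D: 0 + 1(46.31) = 46.31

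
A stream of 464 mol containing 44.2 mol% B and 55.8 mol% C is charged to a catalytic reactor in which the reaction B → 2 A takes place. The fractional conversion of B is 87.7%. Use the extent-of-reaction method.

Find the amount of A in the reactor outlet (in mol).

B reacted = 0.877 × 205.1 = 179.9 mol; ν_B = −1, so ξ = 179.9/1 = 179.9 mol.
Outlet amounts (n = n₀ + ν ξ):
  B: 205.1 − 1(179.9) = 25.23
  A: 0 + 2(179.9) = 359.7
  C: 258.9 (inert)

360 mol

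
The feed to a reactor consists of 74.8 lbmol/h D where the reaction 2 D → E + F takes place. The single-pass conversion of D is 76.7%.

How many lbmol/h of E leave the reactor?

D reacted = 0.767 × 74.8 = 57.37 lbmol/h; ν_D = −2, so ξ = 57.37/2 = 28.69 lbmol/h.
Outlet amounts (n = n₀ + ν ξ):
  D: 74.8 − 2(28.69) = 17.43
  E: 0 + 1(28.69) = 28.69
  F: 0 + 1(28.69) = 28.69

28.7 lbmol/h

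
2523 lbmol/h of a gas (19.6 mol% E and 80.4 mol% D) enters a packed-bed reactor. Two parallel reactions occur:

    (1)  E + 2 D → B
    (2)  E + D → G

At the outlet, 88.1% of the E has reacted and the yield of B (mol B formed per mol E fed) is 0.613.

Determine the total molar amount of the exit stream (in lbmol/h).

1780 lbmol/h

Yield of B: 1ξ₁ / 494.5 = 0.613 → ξ₁ = 303.1 lbmol/h.
Conversion of E: 1ξ₁ + 1ξ₂ = 0.881 × 494.5 = 435.7 → ξ₂ = 132.5 lbmol/h.
Outlet amounts (n = n₀ + Σ ν·ξ):
  E: 494.5 − 1(303.1) − 1(132.5) = 58.85
  D: 2028 − 2(303.1) − 1(132.5) = 1290
  B: 0 + 1(303.1) = 303.1
  G: 0 + 1(132.5) = 132.5
Total out = 58.85 + 1290 + 303.1 + 132.5 = 1784 lbmol/h.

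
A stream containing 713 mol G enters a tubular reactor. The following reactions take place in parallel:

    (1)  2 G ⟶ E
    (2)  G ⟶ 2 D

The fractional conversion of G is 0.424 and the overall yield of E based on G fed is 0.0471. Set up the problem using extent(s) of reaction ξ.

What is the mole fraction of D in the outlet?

Yield of E: 1ξ₁ / 713 = 0.0471 → ξ₁ = 33.58 mol.
Conversion of G: 2ξ₁ + 1ξ₂ = 0.424 × 713 = 302.3 → ξ₂ = 235.1 mol.
Outlet amounts (n = n₀ + Σ ν·ξ):
  G: 713 − 2(33.58) − 1(235.1) = 410.7
  E: 0 + 1(33.58) = 33.58
  D: 0 + 2(235.1) = 470.3
Total out = 914.6 mol; y_D = 470.3 / 914.6 = 0.5142.

0.514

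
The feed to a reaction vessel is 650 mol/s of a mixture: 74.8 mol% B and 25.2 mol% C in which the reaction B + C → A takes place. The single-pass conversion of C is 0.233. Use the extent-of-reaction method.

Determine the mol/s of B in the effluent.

C reacted = 0.233 × 163.8 = 38.17 mol/s; ν_C = −1, so ξ = 38.17/1 = 38.17 mol/s.
Outlet amounts (n = n₀ + ν ξ):
  B: 486.2 − 1(38.17) = 448
  C: 163.8 − 1(38.17) = 125.6
  A: 0 + 1(38.17) = 38.17

448 mol/s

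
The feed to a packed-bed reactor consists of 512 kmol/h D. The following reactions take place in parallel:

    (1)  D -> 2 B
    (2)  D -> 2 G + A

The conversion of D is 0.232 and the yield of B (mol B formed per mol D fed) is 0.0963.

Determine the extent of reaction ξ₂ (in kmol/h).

Yield of B: 2ξ₁ / 512 = 0.0963 → ξ₁ = 24.65 kmol/h.
Conversion of D: 1ξ₁ + 1ξ₂ = 0.232 × 512 = 118.8 → ξ₂ = 94.13 kmol/h.
Outlet amounts (n = n₀ + Σ ν·ξ):
  D: 512 − 1(24.65) − 1(94.13) = 393.2
  B: 0 + 2(24.65) = 49.31
  G: 0 + 2(94.13) = 188.3
  A: 0 + 1(94.13) = 94.13

ξ₂ = 94.1 kmol/h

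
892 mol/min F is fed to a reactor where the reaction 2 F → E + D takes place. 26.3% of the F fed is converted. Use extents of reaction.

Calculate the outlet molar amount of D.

F reacted = 0.263 × 892 = 234.6 mol/min; ν_F = −2, so ξ = 234.6/2 = 117.3 mol/min.
Outlet amounts (n = n₀ + ν ξ):
  F: 892 − 2(117.3) = 657.4
  E: 0 + 1(117.3) = 117.3
  D: 0 + 1(117.3) = 117.3

117 mol/min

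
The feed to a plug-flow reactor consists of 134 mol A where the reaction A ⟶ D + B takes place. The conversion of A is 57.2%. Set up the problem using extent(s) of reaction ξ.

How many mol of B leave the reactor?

A reacted = 0.572 × 134 = 76.65 mol; ν_A = −1, so ξ = 76.65/1 = 76.65 mol.
Outlet amounts (n = n₀ + ν ξ):
  A: 134 − 1(76.65) = 57.35
  D: 0 + 1(76.65) = 76.65
  B: 0 + 1(76.65) = 76.65

76.6 mol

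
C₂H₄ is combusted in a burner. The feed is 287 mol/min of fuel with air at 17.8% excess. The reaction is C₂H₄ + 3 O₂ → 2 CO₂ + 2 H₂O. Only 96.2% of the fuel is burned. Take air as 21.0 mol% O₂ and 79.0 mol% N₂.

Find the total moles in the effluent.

Stoichiometric O₂ = 3 × 287 = 861 mol/min; O₂ fed = 861 × 1.178 = 1014 mol/min.
N₂ fed = 1014 × 79/21 = 3816 mol/min.
Fuel reacted = 0.962 × 287 → ξ = 276.1 mol/min.
Outlet (n = n₀ + ν ξ):
  C₂H₄: 287 − 1(276.1) = 10.91
  O₂: 1014 − 3(276.1) = 186
  N₂: 3816 (inert)
  CO₂: 0 + 2(276.1) = 552.2
  H₂O: 0 + 2(276.1) = 552.2
Total out = 10.91 + 186 + 3816 + 552.2 + 552.2 = 5117 mol/min.

5120 mol/min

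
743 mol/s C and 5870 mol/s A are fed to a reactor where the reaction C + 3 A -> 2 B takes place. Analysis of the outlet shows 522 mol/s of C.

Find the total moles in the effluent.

6170 mol/s

For C: n = n₀ − 1ξ → 522 = 743 − 1ξ, giving ξ = 221 mol/s.
Outlet amounts (n = n₀ + ν ξ):
  C: 743 − 1(221) = 522
  A: 5870 − 3(221) = 5207
  B: 0 + 2(221) = 442
Total out = 522 + 5207 + 442 = 6171 mol/s.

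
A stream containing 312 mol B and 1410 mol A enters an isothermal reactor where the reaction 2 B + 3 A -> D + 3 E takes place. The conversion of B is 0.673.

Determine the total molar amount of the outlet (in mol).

1620 mol

B reacted = 0.673 × 312 = 210 mol; ν_B = −2, so ξ = 210/2 = 105 mol.
Outlet amounts (n = n₀ + ν ξ):
  B: 312 − 2(105) = 102
  A: 1410 − 3(105) = 1095
  D: 0 + 1(105) = 105
  E: 0 + 3(105) = 315
Total out = 102 + 1095 + 105 + 315 = 1617 mol.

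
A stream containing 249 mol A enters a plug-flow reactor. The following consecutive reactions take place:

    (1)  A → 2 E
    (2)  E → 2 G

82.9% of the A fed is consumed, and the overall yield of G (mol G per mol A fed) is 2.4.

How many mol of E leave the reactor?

114 mol

Conversion of A: A consumed = 1ξ₁ = 0.829 × 249 → ξ₁ = 206.4 mol.
Yield of G: 2ξ₂ / 249 = 2.4 → ξ₂ = 298.8 mol.
Outlet amounts (n = n₀ + Σ ν·ξ):
  A: 249 − 1(206.4) = 42.58
  E: 0 + 2(206.4) − 1(298.8) = 114
  G: 0 + 2(298.8) = 597.6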